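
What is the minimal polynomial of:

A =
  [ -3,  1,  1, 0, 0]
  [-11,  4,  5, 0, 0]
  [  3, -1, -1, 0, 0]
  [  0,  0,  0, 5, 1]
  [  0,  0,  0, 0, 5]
x^5 - 10*x^4 + 25*x^3

The characteristic polynomial is χ_A(x) = x^3*(x - 5)^2, so the eigenvalues are known. The minimal polynomial is
  m_A(x) = Π_λ (x − λ)^{k_λ}
where k_λ is the size of the *largest* Jordan block for λ (equivalently, the smallest k with (A − λI)^k v = 0 for every generalised eigenvector v of λ).

  λ = 0: largest Jordan block has size 3, contributing (x − 0)^3
  λ = 5: largest Jordan block has size 2, contributing (x − 5)^2

So m_A(x) = x^3*(x - 5)^2 = x^5 - 10*x^4 + 25*x^3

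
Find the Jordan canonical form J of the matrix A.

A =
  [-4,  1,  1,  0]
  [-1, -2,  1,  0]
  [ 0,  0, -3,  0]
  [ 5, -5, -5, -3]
J_2(-3) ⊕ J_1(-3) ⊕ J_1(-3)

The characteristic polynomial is
  det(x·I − A) = x^4 + 12*x^3 + 54*x^2 + 108*x + 81 = (x + 3)^4

Eigenvalues and multiplicities (the geometric multiplicity of λ is n − rank(A − λI), which equals the number of Jordan blocks for λ):
  λ = -3: algebraic multiplicity = 4, geometric multiplicity = 3

Determining the block sizes for each eigenvalue:
  λ = -3: 3 blocks summing to 4 forces exactly one block of size 2 and the rest size 1 → block sizes [2, 1, 1]

Assembling the blocks gives a Jordan form
J =
  [-3,  1,  0,  0]
  [ 0, -3,  0,  0]
  [ 0,  0, -3,  0]
  [ 0,  0,  0, -3]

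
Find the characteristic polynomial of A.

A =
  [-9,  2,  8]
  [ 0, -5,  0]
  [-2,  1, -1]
x^3 + 15*x^2 + 75*x + 125

Expanding det(x·I − A) (e.g. by cofactor expansion or by noting that A is similar to its Jordan form J, which has the same characteristic polynomial as A) gives
  χ_A(x) = x^3 + 15*x^2 + 75*x + 125
which factors as (x + 5)^3. The eigenvalues (with algebraic multiplicities) are λ = -5 with multiplicity 3.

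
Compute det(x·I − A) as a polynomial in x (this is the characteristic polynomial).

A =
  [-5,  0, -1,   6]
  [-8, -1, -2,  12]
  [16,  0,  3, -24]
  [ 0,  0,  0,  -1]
x^4 + 4*x^3 + 6*x^2 + 4*x + 1

Expanding det(x·I − A) (e.g. by cofactor expansion or by noting that A is similar to its Jordan form J, which has the same characteristic polynomial as A) gives
  χ_A(x) = x^4 + 4*x^3 + 6*x^2 + 4*x + 1
which factors as (x + 1)^4. The eigenvalues (with algebraic multiplicities) are λ = -1 with multiplicity 4.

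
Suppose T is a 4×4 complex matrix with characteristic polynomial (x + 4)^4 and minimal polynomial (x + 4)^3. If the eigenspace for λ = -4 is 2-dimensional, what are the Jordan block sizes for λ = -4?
Block sizes for λ = -4: [3, 1]

Step 1 — from the characteristic polynomial, algebraic multiplicity of λ = -4 is 4. From dim ker(T − (-4)·I) = 2, there are exactly 2 Jordan blocks for λ = -4.
Step 2 — from the minimal polynomial, the factor (x + 4)^3 tells us the largest block for λ = -4 has size 3.
Step 3 — with total size 4, 2 blocks, and largest block 3, the block sizes (in nonincreasing order) are [3, 1].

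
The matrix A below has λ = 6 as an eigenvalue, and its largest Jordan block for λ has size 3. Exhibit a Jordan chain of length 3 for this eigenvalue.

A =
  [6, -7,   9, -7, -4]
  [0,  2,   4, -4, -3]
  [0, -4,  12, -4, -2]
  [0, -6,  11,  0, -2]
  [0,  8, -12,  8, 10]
A Jordan chain for λ = 6 of length 3:
v_1 = (2, 0, 0, 0, 0)ᵀ
v_2 = (-7, -4, -4, -6, 8)ᵀ
v_3 = (0, 1, 0, 0, 0)ᵀ

Let N = A − (6)·I. We want v_3 with N^3 v_3 = 0 but N^2 v_3 ≠ 0; then v_{j-1} := N · v_j for j = 3, …, 2.

Pick v_3 = (0, 1, 0, 0, 0)ᵀ.
Then v_2 = N · v_3 = (-7, -4, -4, -6, 8)ᵀ.
Then v_1 = N · v_2 = (2, 0, 0, 0, 0)ᵀ.

Sanity check: (A − (6)·I) v_1 = (0, 0, 0, 0, 0)ᵀ = 0. ✓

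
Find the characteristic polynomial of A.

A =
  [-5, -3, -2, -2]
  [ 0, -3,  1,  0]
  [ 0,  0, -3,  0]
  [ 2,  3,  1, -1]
x^4 + 12*x^3 + 54*x^2 + 108*x + 81

Expanding det(x·I − A) (e.g. by cofactor expansion or by noting that A is similar to its Jordan form J, which has the same characteristic polynomial as A) gives
  χ_A(x) = x^4 + 12*x^3 + 54*x^2 + 108*x + 81
which factors as (x + 3)^4. The eigenvalues (with algebraic multiplicities) are λ = -3 with multiplicity 4.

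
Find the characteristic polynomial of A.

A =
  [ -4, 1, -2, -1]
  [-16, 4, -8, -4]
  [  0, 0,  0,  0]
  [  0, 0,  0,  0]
x^4

Expanding det(x·I − A) (e.g. by cofactor expansion or by noting that A is similar to its Jordan form J, which has the same characteristic polynomial as A) gives
  χ_A(x) = x^4
which factors as x^4. The eigenvalues (with algebraic multiplicities) are λ = 0 with multiplicity 4.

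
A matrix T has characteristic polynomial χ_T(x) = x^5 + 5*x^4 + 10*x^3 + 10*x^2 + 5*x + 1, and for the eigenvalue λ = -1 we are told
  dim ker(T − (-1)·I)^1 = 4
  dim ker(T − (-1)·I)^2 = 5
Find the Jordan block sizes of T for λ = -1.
Block sizes for λ = -1: [2, 1, 1, 1]

From the dimensions of kernels of powers, the number of Jordan blocks of size at least j is d_j − d_{j−1} where d_j = dim ker(N^j) (with d_0 = 0). Computing the differences gives [4, 1].
The number of blocks of size exactly k is (#blocks of size ≥ k) − (#blocks of size ≥ k + 1), so the partition is: 3 block(s) of size 1, 1 block(s) of size 2.
In nonincreasing order the block sizes are [2, 1, 1, 1].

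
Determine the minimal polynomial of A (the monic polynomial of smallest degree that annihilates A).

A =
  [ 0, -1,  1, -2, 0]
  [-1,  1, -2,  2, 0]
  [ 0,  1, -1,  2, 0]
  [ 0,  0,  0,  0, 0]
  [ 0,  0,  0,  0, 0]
x^3

The characteristic polynomial is χ_A(x) = x^5, so the eigenvalues are known. The minimal polynomial is
  m_A(x) = Π_λ (x − λ)^{k_λ}
where k_λ is the size of the *largest* Jordan block for λ (equivalently, the smallest k with (A − λI)^k v = 0 for every generalised eigenvector v of λ).

  λ = 0: largest Jordan block has size 3, contributing (x − 0)^3

So m_A(x) = x^3 = x^3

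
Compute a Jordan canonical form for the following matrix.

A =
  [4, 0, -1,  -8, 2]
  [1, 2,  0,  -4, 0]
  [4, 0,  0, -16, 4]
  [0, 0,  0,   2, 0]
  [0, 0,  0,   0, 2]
J_3(2) ⊕ J_1(2) ⊕ J_1(2)

The characteristic polynomial is
  det(x·I − A) = x^5 - 10*x^4 + 40*x^3 - 80*x^2 + 80*x - 32 = (x - 2)^5

Eigenvalues and multiplicities (the geometric multiplicity of λ is n − rank(A − λI), which equals the number of Jordan blocks for λ):
  λ = 2: algebraic multiplicity = 5, geometric multiplicity = 3

Determining the block sizes for each eigenvalue:
  λ = 2: with am = 5 and gm = 3, the partition is not yet determined (e.g. several partitions of 5 into 3 parts exist). Let N = A − (2)·I. Computing rank(N^1) = 2, rank(N^2) = 1, rank(N^3) = 0; the number of blocks of size ≥ j is rank(N^{j−1}) − rank(N^j), giving [3, 1, 1]. So we have 1 block(s) of size 3, 2 block(s) of size 1 → block sizes [3, 1, 1]

Assembling the blocks gives a Jordan form
J =
  [2, 1, 0, 0, 0]
  [0, 2, 1, 0, 0]
  [0, 0, 2, 0, 0]
  [0, 0, 0, 2, 0]
  [0, 0, 0, 0, 2]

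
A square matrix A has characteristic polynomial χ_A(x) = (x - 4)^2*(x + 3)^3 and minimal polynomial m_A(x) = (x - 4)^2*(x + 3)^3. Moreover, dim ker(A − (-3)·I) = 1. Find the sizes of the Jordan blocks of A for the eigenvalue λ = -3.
Block sizes for λ = -3: [3]

Step 1 — from the characteristic polynomial, algebraic multiplicity of λ = -3 is 3. From dim ker(A − (-3)·I) = 1, there are exactly 1 Jordan blocks for λ = -3.
Step 2 — from the minimal polynomial, the factor (x + 3)^3 tells us the largest block for λ = -3 has size 3.
Step 3 — with total size 3, 1 blocks, and largest block 3, the block sizes (in nonincreasing order) are [3].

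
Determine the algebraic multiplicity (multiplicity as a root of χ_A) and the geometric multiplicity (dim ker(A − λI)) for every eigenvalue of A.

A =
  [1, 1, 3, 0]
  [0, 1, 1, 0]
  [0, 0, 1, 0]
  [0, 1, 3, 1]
λ = 1: alg = 4, geom = 2

Step 1 — factor the characteristic polynomial to read off the algebraic multiplicities:
  χ_A(x) = (x - 1)^4

Step 2 — compute geometric multiplicities via the rank-nullity identity g(λ) = n − rank(A − λI):
  rank(A − (1)·I) = 2, so dim ker(A − (1)·I) = n − 2 = 2

Summary:
  λ = 1: algebraic multiplicity = 4, geometric multiplicity = 2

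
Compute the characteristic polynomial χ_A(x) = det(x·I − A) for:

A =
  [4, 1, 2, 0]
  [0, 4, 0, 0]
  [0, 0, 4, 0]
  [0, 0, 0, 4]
x^4 - 16*x^3 + 96*x^2 - 256*x + 256

Expanding det(x·I − A) (e.g. by cofactor expansion or by noting that A is similar to its Jordan form J, which has the same characteristic polynomial as A) gives
  χ_A(x) = x^4 - 16*x^3 + 96*x^2 - 256*x + 256
which factors as (x - 4)^4. The eigenvalues (with algebraic multiplicities) are λ = 4 with multiplicity 4.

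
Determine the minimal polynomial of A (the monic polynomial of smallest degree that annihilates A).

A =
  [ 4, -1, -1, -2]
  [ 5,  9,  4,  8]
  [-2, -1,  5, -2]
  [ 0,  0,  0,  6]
x^3 - 18*x^2 + 108*x - 216

The characteristic polynomial is χ_A(x) = (x - 6)^4, so the eigenvalues are known. The minimal polynomial is
  m_A(x) = Π_λ (x − λ)^{k_λ}
where k_λ is the size of the *largest* Jordan block for λ (equivalently, the smallest k with (A − λI)^k v = 0 for every generalised eigenvector v of λ).

  λ = 6: largest Jordan block has size 3, contributing (x − 6)^3

So m_A(x) = (x - 6)^3 = x^3 - 18*x^2 + 108*x - 216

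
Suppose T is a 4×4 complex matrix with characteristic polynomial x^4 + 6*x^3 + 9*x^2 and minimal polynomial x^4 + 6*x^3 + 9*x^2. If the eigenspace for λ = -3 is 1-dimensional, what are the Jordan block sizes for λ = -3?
Block sizes for λ = -3: [2]

Step 1 — from the characteristic polynomial, algebraic multiplicity of λ = -3 is 2. From dim ker(T − (-3)·I) = 1, there are exactly 1 Jordan blocks for λ = -3.
Step 2 — from the minimal polynomial, the factor (x + 3)^2 tells us the largest block for λ = -3 has size 2.
Step 3 — with total size 2, 1 blocks, and largest block 2, the block sizes (in nonincreasing order) are [2].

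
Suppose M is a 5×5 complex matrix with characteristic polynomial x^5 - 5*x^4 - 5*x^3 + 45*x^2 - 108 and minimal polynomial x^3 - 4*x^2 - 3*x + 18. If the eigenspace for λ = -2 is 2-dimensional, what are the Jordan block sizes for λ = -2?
Block sizes for λ = -2: [1, 1]

Step 1 — from the characteristic polynomial, algebraic multiplicity of λ = -2 is 2. From dim ker(M − (-2)·I) = 2, there are exactly 2 Jordan blocks for λ = -2.
Step 2 — from the minimal polynomial, the factor (x + 2) tells us the largest block for λ = -2 has size 1.
Step 3 — with total size 2, 2 blocks, and largest block 1, the block sizes (in nonincreasing order) are [1, 1].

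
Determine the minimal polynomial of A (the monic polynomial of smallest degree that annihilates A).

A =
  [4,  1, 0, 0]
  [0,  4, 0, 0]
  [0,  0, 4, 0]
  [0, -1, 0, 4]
x^2 - 8*x + 16

The characteristic polynomial is χ_A(x) = (x - 4)^4, so the eigenvalues are known. The minimal polynomial is
  m_A(x) = Π_λ (x − λ)^{k_λ}
where k_λ is the size of the *largest* Jordan block for λ (equivalently, the smallest k with (A − λI)^k v = 0 for every generalised eigenvector v of λ).

  λ = 4: largest Jordan block has size 2, contributing (x − 4)^2

So m_A(x) = (x - 4)^2 = x^2 - 8*x + 16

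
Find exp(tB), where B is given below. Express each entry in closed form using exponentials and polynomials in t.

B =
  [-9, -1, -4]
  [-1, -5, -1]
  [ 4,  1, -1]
e^{tB} =
  [t^2*exp(-5*t)/2 - 4*t*exp(-5*t) + exp(-5*t), -t*exp(-5*t), t^2*exp(-5*t)/2 - 4*t*exp(-5*t)]
  [-t*exp(-5*t), exp(-5*t), -t*exp(-5*t)]
  [-t^2*exp(-5*t)/2 + 4*t*exp(-5*t), t*exp(-5*t), -t^2*exp(-5*t)/2 + 4*t*exp(-5*t) + exp(-5*t)]

Strategy: write B = P · J · P⁻¹ where J is a Jordan canonical form, so e^{tB} = P · e^{tJ} · P⁻¹, and e^{tJ} can be computed block-by-block.

B has Jordan form
J =
  [-5,  1,  0]
  [ 0, -5,  1]
  [ 0,  0, -5]
(up to reordering of blocks).

Per-block formulas:
  For a 3×3 Jordan block J_3(-5): exp(t · J_3(-5)) = e^(-5t)·(I + t·N + (t^2/2)·N^2), where N is the 3×3 nilpotent shift.

After assembling e^{tJ} and conjugating by P, we get:

e^{tB} =
  [t^2*exp(-5*t)/2 - 4*t*exp(-5*t) + exp(-5*t), -t*exp(-5*t), t^2*exp(-5*t)/2 - 4*t*exp(-5*t)]
  [-t*exp(-5*t), exp(-5*t), -t*exp(-5*t)]
  [-t^2*exp(-5*t)/2 + 4*t*exp(-5*t), t*exp(-5*t), -t^2*exp(-5*t)/2 + 4*t*exp(-5*t) + exp(-5*t)]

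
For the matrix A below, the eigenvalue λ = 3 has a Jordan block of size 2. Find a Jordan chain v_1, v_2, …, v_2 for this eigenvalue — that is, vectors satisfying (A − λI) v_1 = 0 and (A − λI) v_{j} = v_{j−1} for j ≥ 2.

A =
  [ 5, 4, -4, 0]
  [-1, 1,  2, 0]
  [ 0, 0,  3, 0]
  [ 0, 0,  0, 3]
A Jordan chain for λ = 3 of length 2:
v_1 = (2, -1, 0, 0)ᵀ
v_2 = (1, 0, 0, 0)ᵀ

Let N = A − (3)·I. We want v_2 with N^2 v_2 = 0 but N^1 v_2 ≠ 0; then v_{j-1} := N · v_j for j = 2, …, 2.

Pick v_2 = (1, 0, 0, 0)ᵀ.
Then v_1 = N · v_2 = (2, -1, 0, 0)ᵀ.

Sanity check: (A − (3)·I) v_1 = (0, 0, 0, 0)ᵀ = 0. ✓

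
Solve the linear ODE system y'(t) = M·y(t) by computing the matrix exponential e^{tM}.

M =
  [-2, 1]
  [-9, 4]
e^{tM} =
  [-3*t*exp(t) + exp(t), t*exp(t)]
  [-9*t*exp(t), 3*t*exp(t) + exp(t)]

Strategy: write M = P · J · P⁻¹ where J is a Jordan canonical form, so e^{tM} = P · e^{tJ} · P⁻¹, and e^{tJ} can be computed block-by-block.

M has Jordan form
J =
  [1, 1]
  [0, 1]
(up to reordering of blocks).

Per-block formulas:
  For a 2×2 Jordan block J_2(1): exp(t · J_2(1)) = e^(1t)·(I + t·N), where N is the 2×2 nilpotent shift.

After assembling e^{tJ} and conjugating by P, we get:

e^{tM} =
  [-3*t*exp(t) + exp(t), t*exp(t)]
  [-9*t*exp(t), 3*t*exp(t) + exp(t)]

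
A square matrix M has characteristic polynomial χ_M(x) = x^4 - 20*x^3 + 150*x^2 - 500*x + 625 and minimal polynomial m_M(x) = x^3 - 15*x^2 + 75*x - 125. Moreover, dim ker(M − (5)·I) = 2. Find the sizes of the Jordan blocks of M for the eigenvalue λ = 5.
Block sizes for λ = 5: [3, 1]

Step 1 — from the characteristic polynomial, algebraic multiplicity of λ = 5 is 4. From dim ker(M − (5)·I) = 2, there are exactly 2 Jordan blocks for λ = 5.
Step 2 — from the minimal polynomial, the factor (x − 5)^3 tells us the largest block for λ = 5 has size 3.
Step 3 — with total size 4, 2 blocks, and largest block 3, the block sizes (in nonincreasing order) are [3, 1].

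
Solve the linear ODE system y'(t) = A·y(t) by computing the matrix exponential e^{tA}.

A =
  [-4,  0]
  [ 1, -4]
e^{tA} =
  [exp(-4*t), 0]
  [t*exp(-4*t), exp(-4*t)]

Strategy: write A = P · J · P⁻¹ where J is a Jordan canonical form, so e^{tA} = P · e^{tJ} · P⁻¹, and e^{tJ} can be computed block-by-block.

A has Jordan form
J =
  [-4,  1]
  [ 0, -4]
(up to reordering of blocks).

Per-block formulas:
  For a 2×2 Jordan block J_2(-4): exp(t · J_2(-4)) = e^(-4t)·(I + t·N), where N is the 2×2 nilpotent shift.

After assembling e^{tJ} and conjugating by P, we get:

e^{tA} =
  [exp(-4*t), 0]
  [t*exp(-4*t), exp(-4*t)]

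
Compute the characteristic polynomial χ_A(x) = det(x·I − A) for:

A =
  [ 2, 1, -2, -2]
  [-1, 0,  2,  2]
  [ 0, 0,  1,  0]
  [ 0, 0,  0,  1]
x^4 - 4*x^3 + 6*x^2 - 4*x + 1

Expanding det(x·I − A) (e.g. by cofactor expansion or by noting that A is similar to its Jordan form J, which has the same characteristic polynomial as A) gives
  χ_A(x) = x^4 - 4*x^3 + 6*x^2 - 4*x + 1
which factors as (x - 1)^4. The eigenvalues (with algebraic multiplicities) are λ = 1 with multiplicity 4.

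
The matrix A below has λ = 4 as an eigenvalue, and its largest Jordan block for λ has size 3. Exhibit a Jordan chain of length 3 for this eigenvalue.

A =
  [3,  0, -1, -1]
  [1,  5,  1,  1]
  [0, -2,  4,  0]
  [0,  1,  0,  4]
A Jordan chain for λ = 4 of length 3:
v_1 = (1, 0, -2, 1)ᵀ
v_2 = (-1, 1, 0, 0)ᵀ
v_3 = (1, 0, 0, 0)ᵀ

Let N = A − (4)·I. We want v_3 with N^3 v_3 = 0 but N^2 v_3 ≠ 0; then v_{j-1} := N · v_j for j = 3, …, 2.

Pick v_3 = (1, 0, 0, 0)ᵀ.
Then v_2 = N · v_3 = (-1, 1, 0, 0)ᵀ.
Then v_1 = N · v_2 = (1, 0, -2, 1)ᵀ.

Sanity check: (A − (4)·I) v_1 = (0, 0, 0, 0)ᵀ = 0. ✓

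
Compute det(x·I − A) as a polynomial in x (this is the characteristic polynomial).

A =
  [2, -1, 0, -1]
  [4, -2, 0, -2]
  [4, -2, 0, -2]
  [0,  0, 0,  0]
x^4

Expanding det(x·I − A) (e.g. by cofactor expansion or by noting that A is similar to its Jordan form J, which has the same characteristic polynomial as A) gives
  χ_A(x) = x^4
which factors as x^4. The eigenvalues (with algebraic multiplicities) are λ = 0 with multiplicity 4.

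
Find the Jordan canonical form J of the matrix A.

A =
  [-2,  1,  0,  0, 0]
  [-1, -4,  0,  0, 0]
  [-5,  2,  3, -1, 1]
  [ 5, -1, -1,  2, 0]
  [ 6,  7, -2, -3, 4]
J_2(-3) ⊕ J_3(3)

The characteristic polynomial is
  det(x·I − A) = x^5 - 3*x^4 - 18*x^3 + 54*x^2 + 81*x - 243 = (x - 3)^3*(x + 3)^2

Eigenvalues and multiplicities (the geometric multiplicity of λ is n − rank(A − λI), which equals the number of Jordan blocks for λ):
  λ = -3: algebraic multiplicity = 2, geometric multiplicity = 1
  λ = 3: algebraic multiplicity = 3, geometric multiplicity = 1

Determining the block sizes for each eigenvalue:
  λ = -3: one block (gm = 1), so the single block has size am = 2 → block sizes [2]
  λ = 3: one block (gm = 1), so the single block has size am = 3 → block sizes [3]

Assembling the blocks gives a Jordan form
J =
  [-3,  1, 0, 0, 0]
  [ 0, -3, 0, 0, 0]
  [ 0,  0, 3, 1, 0]
  [ 0,  0, 0, 3, 1]
  [ 0,  0, 0, 0, 3]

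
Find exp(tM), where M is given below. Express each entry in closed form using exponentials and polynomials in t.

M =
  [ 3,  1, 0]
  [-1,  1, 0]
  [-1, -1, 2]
e^{tM} =
  [t*exp(2*t) + exp(2*t), t*exp(2*t), 0]
  [-t*exp(2*t), -t*exp(2*t) + exp(2*t), 0]
  [-t*exp(2*t), -t*exp(2*t), exp(2*t)]

Strategy: write M = P · J · P⁻¹ where J is a Jordan canonical form, so e^{tM} = P · e^{tJ} · P⁻¹, and e^{tJ} can be computed block-by-block.

M has Jordan form
J =
  [2, 1, 0]
  [0, 2, 0]
  [0, 0, 2]
(up to reordering of blocks).

Per-block formulas:
  For a 1×1 block at λ = 2: exp(t · [2]) = [e^(2t)].
  For a 2×2 Jordan block J_2(2): exp(t · J_2(2)) = e^(2t)·(I + t·N), where N is the 2×2 nilpotent shift.

After assembling e^{tJ} and conjugating by P, we get:

e^{tM} =
  [t*exp(2*t) + exp(2*t), t*exp(2*t), 0]
  [-t*exp(2*t), -t*exp(2*t) + exp(2*t), 0]
  [-t*exp(2*t), -t*exp(2*t), exp(2*t)]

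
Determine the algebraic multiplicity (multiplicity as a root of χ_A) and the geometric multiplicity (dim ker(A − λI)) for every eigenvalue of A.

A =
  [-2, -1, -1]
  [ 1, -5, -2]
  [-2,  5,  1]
λ = -2: alg = 3, geom = 1

Step 1 — factor the characteristic polynomial to read off the algebraic multiplicities:
  χ_A(x) = (x + 2)^3

Step 2 — compute geometric multiplicities via the rank-nullity identity g(λ) = n − rank(A − λI):
  rank(A − (-2)·I) = 2, so dim ker(A − (-2)·I) = n − 2 = 1

Summary:
  λ = -2: algebraic multiplicity = 3, geometric multiplicity = 1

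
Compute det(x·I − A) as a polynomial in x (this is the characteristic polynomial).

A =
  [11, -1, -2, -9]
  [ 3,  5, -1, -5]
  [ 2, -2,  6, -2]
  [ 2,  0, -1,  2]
x^4 - 24*x^3 + 216*x^2 - 864*x + 1296

Expanding det(x·I − A) (e.g. by cofactor expansion or by noting that A is similar to its Jordan form J, which has the same characteristic polynomial as A) gives
  χ_A(x) = x^4 - 24*x^3 + 216*x^2 - 864*x + 1296
which factors as (x - 6)^4. The eigenvalues (with algebraic multiplicities) are λ = 6 with multiplicity 4.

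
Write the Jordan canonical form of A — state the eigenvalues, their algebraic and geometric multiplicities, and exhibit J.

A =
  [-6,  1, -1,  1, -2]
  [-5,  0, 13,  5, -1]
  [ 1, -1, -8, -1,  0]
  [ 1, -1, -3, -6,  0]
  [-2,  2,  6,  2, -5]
J_3(-5) ⊕ J_1(-5) ⊕ J_1(-5)

The characteristic polynomial is
  det(x·I − A) = x^5 + 25*x^4 + 250*x^3 + 1250*x^2 + 3125*x + 3125 = (x + 5)^5

Eigenvalues and multiplicities (the geometric multiplicity of λ is n − rank(A − λI), which equals the number of Jordan blocks for λ):
  λ = -5: algebraic multiplicity = 5, geometric multiplicity = 3

Determining the block sizes for each eigenvalue:
  λ = -5: with am = 5 and gm = 3, the partition is not yet determined (e.g. several partitions of 5 into 3 parts exist). Let N = A − (-5)·I. Computing rank(N^1) = 2, rank(N^2) = 1, rank(N^3) = 0; the number of blocks of size ≥ j is rank(N^{j−1}) − rank(N^j), giving [3, 1, 1]. So we have 1 block(s) of size 3, 2 block(s) of size 1 → block sizes [3, 1, 1]

Assembling the blocks gives a Jordan form
J =
  [-5,  1,  0,  0,  0]
  [ 0, -5,  1,  0,  0]
  [ 0,  0, -5,  0,  0]
  [ 0,  0,  0, -5,  0]
  [ 0,  0,  0,  0, -5]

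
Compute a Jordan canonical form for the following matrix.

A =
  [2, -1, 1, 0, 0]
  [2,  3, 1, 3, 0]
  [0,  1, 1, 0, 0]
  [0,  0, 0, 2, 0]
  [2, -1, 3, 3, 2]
J_3(2) ⊕ J_1(2) ⊕ J_1(2)

The characteristic polynomial is
  det(x·I − A) = x^5 - 10*x^4 + 40*x^3 - 80*x^2 + 80*x - 32 = (x - 2)^5

Eigenvalues and multiplicities (the geometric multiplicity of λ is n − rank(A − λI), which equals the number of Jordan blocks for λ):
  λ = 2: algebraic multiplicity = 5, geometric multiplicity = 3

Determining the block sizes for each eigenvalue:
  λ = 2: with am = 5 and gm = 3, the partition is not yet determined (e.g. several partitions of 5 into 3 parts exist). Let N = A − (2)·I. Computing rank(N^1) = 2, rank(N^2) = 1, rank(N^3) = 0; the number of blocks of size ≥ j is rank(N^{j−1}) − rank(N^j), giving [3, 1, 1]. So we have 1 block(s) of size 3, 2 block(s) of size 1 → block sizes [3, 1, 1]

Assembling the blocks gives a Jordan form
J =
  [2, 1, 0, 0, 0]
  [0, 2, 1, 0, 0]
  [0, 0, 2, 0, 0]
  [0, 0, 0, 2, 0]
  [0, 0, 0, 0, 2]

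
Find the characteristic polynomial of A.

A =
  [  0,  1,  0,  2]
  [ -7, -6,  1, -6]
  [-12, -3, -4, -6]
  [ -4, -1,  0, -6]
x^4 + 16*x^3 + 96*x^2 + 256*x + 256

Expanding det(x·I − A) (e.g. by cofactor expansion or by noting that A is similar to its Jordan form J, which has the same characteristic polynomial as A) gives
  χ_A(x) = x^4 + 16*x^3 + 96*x^2 + 256*x + 256
which factors as (x + 4)^4. The eigenvalues (with algebraic multiplicities) are λ = -4 with multiplicity 4.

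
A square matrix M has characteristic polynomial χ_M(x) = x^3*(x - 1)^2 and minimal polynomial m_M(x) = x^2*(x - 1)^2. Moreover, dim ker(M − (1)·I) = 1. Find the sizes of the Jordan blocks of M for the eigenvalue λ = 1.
Block sizes for λ = 1: [2]

Step 1 — from the characteristic polynomial, algebraic multiplicity of λ = 1 is 2. From dim ker(M − (1)·I) = 1, there are exactly 1 Jordan blocks for λ = 1.
Step 2 — from the minimal polynomial, the factor (x − 1)^2 tells us the largest block for λ = 1 has size 2.
Step 3 — with total size 2, 1 blocks, and largest block 2, the block sizes (in nonincreasing order) are [2].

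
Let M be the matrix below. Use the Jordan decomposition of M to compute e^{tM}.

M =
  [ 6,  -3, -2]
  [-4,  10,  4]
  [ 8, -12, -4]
e^{tM} =
  [2*t*exp(4*t) + exp(4*t), -3*t*exp(4*t), -2*t*exp(4*t)]
  [-4*t*exp(4*t), 6*t*exp(4*t) + exp(4*t), 4*t*exp(4*t)]
  [8*t*exp(4*t), -12*t*exp(4*t), -8*t*exp(4*t) + exp(4*t)]

Strategy: write M = P · J · P⁻¹ where J is a Jordan canonical form, so e^{tM} = P · e^{tJ} · P⁻¹, and e^{tJ} can be computed block-by-block.

M has Jordan form
J =
  [4, 1, 0]
  [0, 4, 0]
  [0, 0, 4]
(up to reordering of blocks).

Per-block formulas:
  For a 2×2 Jordan block J_2(4): exp(t · J_2(4)) = e^(4t)·(I + t·N), where N is the 2×2 nilpotent shift.
  For a 1×1 block at λ = 4: exp(t · [4]) = [e^(4t)].

After assembling e^{tJ} and conjugating by P, we get:

e^{tM} =
  [2*t*exp(4*t) + exp(4*t), -3*t*exp(4*t), -2*t*exp(4*t)]
  [-4*t*exp(4*t), 6*t*exp(4*t) + exp(4*t), 4*t*exp(4*t)]
  [8*t*exp(4*t), -12*t*exp(4*t), -8*t*exp(4*t) + exp(4*t)]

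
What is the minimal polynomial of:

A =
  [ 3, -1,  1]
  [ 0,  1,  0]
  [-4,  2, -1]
x^2 - 2*x + 1

The characteristic polynomial is χ_A(x) = (x - 1)^3, so the eigenvalues are known. The minimal polynomial is
  m_A(x) = Π_λ (x − λ)^{k_λ}
where k_λ is the size of the *largest* Jordan block for λ (equivalently, the smallest k with (A − λI)^k v = 0 for every generalised eigenvector v of λ).

  λ = 1: largest Jordan block has size 2, contributing (x − 1)^2

So m_A(x) = (x - 1)^2 = x^2 - 2*x + 1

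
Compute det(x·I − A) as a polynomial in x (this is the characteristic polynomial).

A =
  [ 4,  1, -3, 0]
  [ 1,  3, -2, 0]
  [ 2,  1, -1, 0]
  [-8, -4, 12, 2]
x^4 - 8*x^3 + 24*x^2 - 32*x + 16

Expanding det(x·I − A) (e.g. by cofactor expansion or by noting that A is similar to its Jordan form J, which has the same characteristic polynomial as A) gives
  χ_A(x) = x^4 - 8*x^3 + 24*x^2 - 32*x + 16
which factors as (x - 2)^4. The eigenvalues (with algebraic multiplicities) are λ = 2 with multiplicity 4.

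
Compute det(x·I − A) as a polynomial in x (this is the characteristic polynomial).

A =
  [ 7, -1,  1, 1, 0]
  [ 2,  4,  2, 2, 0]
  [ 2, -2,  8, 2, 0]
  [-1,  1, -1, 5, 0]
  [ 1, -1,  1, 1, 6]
x^5 - 30*x^4 + 360*x^3 - 2160*x^2 + 6480*x - 7776

Expanding det(x·I − A) (e.g. by cofactor expansion or by noting that A is similar to its Jordan form J, which has the same characteristic polynomial as A) gives
  χ_A(x) = x^5 - 30*x^4 + 360*x^3 - 2160*x^2 + 6480*x - 7776
which factors as (x - 6)^5. The eigenvalues (with algebraic multiplicities) are λ = 6 with multiplicity 5.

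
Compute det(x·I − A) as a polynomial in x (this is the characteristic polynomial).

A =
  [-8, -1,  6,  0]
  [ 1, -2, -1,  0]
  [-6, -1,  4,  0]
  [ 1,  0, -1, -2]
x^4 + 8*x^3 + 24*x^2 + 32*x + 16

Expanding det(x·I − A) (e.g. by cofactor expansion or by noting that A is similar to its Jordan form J, which has the same characteristic polynomial as A) gives
  χ_A(x) = x^4 + 8*x^3 + 24*x^2 + 32*x + 16
which factors as (x + 2)^4. The eigenvalues (with algebraic multiplicities) are λ = -2 with multiplicity 4.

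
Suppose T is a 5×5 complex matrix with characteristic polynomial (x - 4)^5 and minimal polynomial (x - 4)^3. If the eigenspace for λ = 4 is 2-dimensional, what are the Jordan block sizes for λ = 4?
Block sizes for λ = 4: [3, 2]

Step 1 — from the characteristic polynomial, algebraic multiplicity of λ = 4 is 5. From dim ker(T − (4)·I) = 2, there are exactly 2 Jordan blocks for λ = 4.
Step 2 — from the minimal polynomial, the factor (x − 4)^3 tells us the largest block for λ = 4 has size 3.
Step 3 — with total size 5, 2 blocks, and largest block 3, the block sizes (in nonincreasing order) are [3, 2].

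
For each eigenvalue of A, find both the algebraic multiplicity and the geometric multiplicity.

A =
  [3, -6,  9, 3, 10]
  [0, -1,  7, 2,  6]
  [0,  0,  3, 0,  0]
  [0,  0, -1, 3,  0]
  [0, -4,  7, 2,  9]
λ = 3: alg = 4, geom = 2; λ = 5: alg = 1, geom = 1

Step 1 — factor the characteristic polynomial to read off the algebraic multiplicities:
  χ_A(x) = (x - 5)*(x - 3)^4

Step 2 — compute geometric multiplicities via the rank-nullity identity g(λ) = n − rank(A − λI):
  rank(A − (3)·I) = 3, so dim ker(A − (3)·I) = n − 3 = 2
  rank(A − (5)·I) = 4, so dim ker(A − (5)·I) = n − 4 = 1

Summary:
  λ = 3: algebraic multiplicity = 4, geometric multiplicity = 2
  λ = 5: algebraic multiplicity = 1, geometric multiplicity = 1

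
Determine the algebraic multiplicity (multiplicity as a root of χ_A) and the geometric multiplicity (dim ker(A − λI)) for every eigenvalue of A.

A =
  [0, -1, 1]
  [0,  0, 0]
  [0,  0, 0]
λ = 0: alg = 3, geom = 2

Step 1 — factor the characteristic polynomial to read off the algebraic multiplicities:
  χ_A(x) = x^3

Step 2 — compute geometric multiplicities via the rank-nullity identity g(λ) = n − rank(A − λI):
  rank(A − (0)·I) = 1, so dim ker(A − (0)·I) = n − 1 = 2

Summary:
  λ = 0: algebraic multiplicity = 3, geometric multiplicity = 2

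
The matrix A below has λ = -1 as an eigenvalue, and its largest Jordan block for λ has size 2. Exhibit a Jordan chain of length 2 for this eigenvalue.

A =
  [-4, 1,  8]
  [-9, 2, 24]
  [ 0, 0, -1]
A Jordan chain for λ = -1 of length 2:
v_1 = (-3, -9, 0)ᵀ
v_2 = (1, 0, 0)ᵀ

Let N = A − (-1)·I. We want v_2 with N^2 v_2 = 0 but N^1 v_2 ≠ 0; then v_{j-1} := N · v_j for j = 2, …, 2.

Pick v_2 = (1, 0, 0)ᵀ.
Then v_1 = N · v_2 = (-3, -9, 0)ᵀ.

Sanity check: (A − (-1)·I) v_1 = (0, 0, 0)ᵀ = 0. ✓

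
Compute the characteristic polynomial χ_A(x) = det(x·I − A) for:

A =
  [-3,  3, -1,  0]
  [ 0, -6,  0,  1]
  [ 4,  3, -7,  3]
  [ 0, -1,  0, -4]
x^4 + 20*x^3 + 150*x^2 + 500*x + 625

Expanding det(x·I − A) (e.g. by cofactor expansion or by noting that A is similar to its Jordan form J, which has the same characteristic polynomial as A) gives
  χ_A(x) = x^4 + 20*x^3 + 150*x^2 + 500*x + 625
which factors as (x + 5)^4. The eigenvalues (with algebraic multiplicities) are λ = -5 with multiplicity 4.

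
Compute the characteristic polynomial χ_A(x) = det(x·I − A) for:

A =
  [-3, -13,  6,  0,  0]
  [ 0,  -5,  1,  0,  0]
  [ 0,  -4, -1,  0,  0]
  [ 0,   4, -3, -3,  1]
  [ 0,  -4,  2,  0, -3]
x^5 + 15*x^4 + 90*x^3 + 270*x^2 + 405*x + 243

Expanding det(x·I − A) (e.g. by cofactor expansion or by noting that A is similar to its Jordan form J, which has the same characteristic polynomial as A) gives
  χ_A(x) = x^5 + 15*x^4 + 90*x^3 + 270*x^2 + 405*x + 243
which factors as (x + 3)^5. The eigenvalues (with algebraic multiplicities) are λ = -3 with multiplicity 5.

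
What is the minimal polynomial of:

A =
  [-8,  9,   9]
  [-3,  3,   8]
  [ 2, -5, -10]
x^3 + 15*x^2 + 75*x + 125

The characteristic polynomial is χ_A(x) = (x + 5)^3, so the eigenvalues are known. The minimal polynomial is
  m_A(x) = Π_λ (x − λ)^{k_λ}
where k_λ is the size of the *largest* Jordan block for λ (equivalently, the smallest k with (A − λI)^k v = 0 for every generalised eigenvector v of λ).

  λ = -5: largest Jordan block has size 3, contributing (x + 5)^3

So m_A(x) = (x + 5)^3 = x^3 + 15*x^2 + 75*x + 125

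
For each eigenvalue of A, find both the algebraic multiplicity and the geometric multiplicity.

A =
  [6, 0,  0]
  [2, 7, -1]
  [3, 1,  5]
λ = 6: alg = 3, geom = 1

Step 1 — factor the characteristic polynomial to read off the algebraic multiplicities:
  χ_A(x) = (x - 6)^3

Step 2 — compute geometric multiplicities via the rank-nullity identity g(λ) = n − rank(A − λI):
  rank(A − (6)·I) = 2, so dim ker(A − (6)·I) = n − 2 = 1

Summary:
  λ = 6: algebraic multiplicity = 3, geometric multiplicity = 1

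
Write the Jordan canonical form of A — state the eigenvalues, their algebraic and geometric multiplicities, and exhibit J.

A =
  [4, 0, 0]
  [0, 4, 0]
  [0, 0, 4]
J_1(4) ⊕ J_1(4) ⊕ J_1(4)

The characteristic polynomial is
  det(x·I − A) = x^3 - 12*x^2 + 48*x - 64 = (x - 4)^3

Eigenvalues and multiplicities (the geometric multiplicity of λ is n − rank(A − λI), which equals the number of Jordan blocks for λ):
  λ = 4: algebraic multiplicity = 3, geometric multiplicity = 3

Determining the block sizes for each eigenvalue:
  λ = 4: gm = am = 3, so every block has size 1 → block sizes [1, 1, 1]

Assembling the blocks gives a Jordan form
J =
  [4, 0, 0]
  [0, 4, 0]
  [0, 0, 4]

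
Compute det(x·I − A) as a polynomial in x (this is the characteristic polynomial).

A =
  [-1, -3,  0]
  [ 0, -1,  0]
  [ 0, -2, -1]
x^3 + 3*x^2 + 3*x + 1

Expanding det(x·I − A) (e.g. by cofactor expansion or by noting that A is similar to its Jordan form J, which has the same characteristic polynomial as A) gives
  χ_A(x) = x^3 + 3*x^2 + 3*x + 1
which factors as (x + 1)^3. The eigenvalues (with algebraic multiplicities) are λ = -1 with multiplicity 3.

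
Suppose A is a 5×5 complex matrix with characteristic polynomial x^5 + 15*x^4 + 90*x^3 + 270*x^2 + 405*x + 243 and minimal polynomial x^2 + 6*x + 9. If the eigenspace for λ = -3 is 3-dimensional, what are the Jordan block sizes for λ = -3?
Block sizes for λ = -3: [2, 2, 1]

Step 1 — from the characteristic polynomial, algebraic multiplicity of λ = -3 is 5. From dim ker(A − (-3)·I) = 3, there are exactly 3 Jordan blocks for λ = -3.
Step 2 — from the minimal polynomial, the factor (x + 3)^2 tells us the largest block for λ = -3 has size 2.
Step 3 — with total size 5, 3 blocks, and largest block 2, the block sizes (in nonincreasing order) are [2, 2, 1].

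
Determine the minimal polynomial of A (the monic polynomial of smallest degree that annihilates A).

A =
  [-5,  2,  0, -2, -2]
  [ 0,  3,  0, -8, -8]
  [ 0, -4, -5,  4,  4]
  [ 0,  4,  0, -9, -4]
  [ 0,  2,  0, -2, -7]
x^2 + 8*x + 15

The characteristic polynomial is χ_A(x) = (x + 3)*(x + 5)^4, so the eigenvalues are known. The minimal polynomial is
  m_A(x) = Π_λ (x − λ)^{k_λ}
where k_λ is the size of the *largest* Jordan block for λ (equivalently, the smallest k with (A − λI)^k v = 0 for every generalised eigenvector v of λ).

  λ = -5: largest Jordan block has size 1, contributing (x + 5)
  λ = -3: largest Jordan block has size 1, contributing (x + 3)

So m_A(x) = (x + 3)*(x + 5) = x^2 + 8*x + 15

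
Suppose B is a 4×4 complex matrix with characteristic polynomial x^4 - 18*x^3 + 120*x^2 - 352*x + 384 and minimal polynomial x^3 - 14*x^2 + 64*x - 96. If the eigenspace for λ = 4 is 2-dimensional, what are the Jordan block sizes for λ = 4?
Block sizes for λ = 4: [2, 1]

Step 1 — from the characteristic polynomial, algebraic multiplicity of λ = 4 is 3. From dim ker(B − (4)·I) = 2, there are exactly 2 Jordan blocks for λ = 4.
Step 2 — from the minimal polynomial, the factor (x − 4)^2 tells us the largest block for λ = 4 has size 2.
Step 3 — with total size 3, 2 blocks, and largest block 2, the block sizes (in nonincreasing order) are [2, 1].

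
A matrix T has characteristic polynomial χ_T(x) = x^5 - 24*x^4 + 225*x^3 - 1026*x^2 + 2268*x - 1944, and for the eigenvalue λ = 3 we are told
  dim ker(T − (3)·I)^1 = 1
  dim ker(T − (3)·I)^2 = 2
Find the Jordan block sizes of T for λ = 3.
Block sizes for λ = 3: [2]

From the dimensions of kernels of powers, the number of Jordan blocks of size at least j is d_j − d_{j−1} where d_j = dim ker(N^j) (with d_0 = 0). Computing the differences gives [1, 1].
The number of blocks of size exactly k is (#blocks of size ≥ k) − (#blocks of size ≥ k + 1), so the partition is: 1 block(s) of size 2.
In nonincreasing order the block sizes are [2].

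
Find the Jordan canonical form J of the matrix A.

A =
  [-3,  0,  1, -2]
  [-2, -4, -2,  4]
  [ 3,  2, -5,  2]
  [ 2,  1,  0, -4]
J_2(-4) ⊕ J_2(-4)

The characteristic polynomial is
  det(x·I − A) = x^4 + 16*x^3 + 96*x^2 + 256*x + 256 = (x + 4)^4

Eigenvalues and multiplicities (the geometric multiplicity of λ is n − rank(A − λI), which equals the number of Jordan blocks for λ):
  λ = -4: algebraic multiplicity = 4, geometric multiplicity = 2

Determining the block sizes for each eigenvalue:
  λ = -4: with am = 4 and gm = 2, the partition is not yet determined (e.g. several partitions of 4 into 2 parts exist). Let N = A − (-4)·I. Computing rank(N^1) = 2, rank(N^2) = 0; the number of blocks of size ≥ j is rank(N^{j−1}) − rank(N^j), giving [2, 2]. So we have 2 block(s) of size 2 → block sizes [2, 2]

Assembling the blocks gives a Jordan form
J =
  [-4,  1,  0,  0]
  [ 0, -4,  0,  0]
  [ 0,  0, -4,  1]
  [ 0,  0,  0, -4]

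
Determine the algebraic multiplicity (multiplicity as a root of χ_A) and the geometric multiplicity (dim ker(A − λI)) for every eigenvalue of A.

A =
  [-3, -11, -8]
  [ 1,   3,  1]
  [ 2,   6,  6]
λ = 2: alg = 3, geom = 1

Step 1 — factor the characteristic polynomial to read off the algebraic multiplicities:
  χ_A(x) = (x - 2)^3

Step 2 — compute geometric multiplicities via the rank-nullity identity g(λ) = n − rank(A − λI):
  rank(A − (2)·I) = 2, so dim ker(A − (2)·I) = n − 2 = 1

Summary:
  λ = 2: algebraic multiplicity = 3, geometric multiplicity = 1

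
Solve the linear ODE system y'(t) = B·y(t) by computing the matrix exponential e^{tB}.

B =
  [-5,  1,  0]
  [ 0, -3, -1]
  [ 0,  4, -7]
e^{tB} =
  [exp(-5*t), t^2*exp(-5*t) + t*exp(-5*t), -t^2*exp(-5*t)/2]
  [0, 2*t*exp(-5*t) + exp(-5*t), -t*exp(-5*t)]
  [0, 4*t*exp(-5*t), -2*t*exp(-5*t) + exp(-5*t)]

Strategy: write B = P · J · P⁻¹ where J is a Jordan canonical form, so e^{tB} = P · e^{tJ} · P⁻¹, and e^{tJ} can be computed block-by-block.

B has Jordan form
J =
  [-5,  1,  0]
  [ 0, -5,  1]
  [ 0,  0, -5]
(up to reordering of blocks).

Per-block formulas:
  For a 3×3 Jordan block J_3(-5): exp(t · J_3(-5)) = e^(-5t)·(I + t·N + (t^2/2)·N^2), where N is the 3×3 nilpotent shift.

After assembling e^{tJ} and conjugating by P, we get:

e^{tB} =
  [exp(-5*t), t^2*exp(-5*t) + t*exp(-5*t), -t^2*exp(-5*t)/2]
  [0, 2*t*exp(-5*t) + exp(-5*t), -t*exp(-5*t)]
  [0, 4*t*exp(-5*t), -2*t*exp(-5*t) + exp(-5*t)]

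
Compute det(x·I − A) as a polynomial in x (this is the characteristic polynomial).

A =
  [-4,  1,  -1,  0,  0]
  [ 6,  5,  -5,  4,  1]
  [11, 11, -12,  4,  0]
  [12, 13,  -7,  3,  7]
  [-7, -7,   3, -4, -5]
x^5 + 13*x^4 + 46*x^3 - 10*x^2 - 175*x + 125

Expanding det(x·I − A) (e.g. by cofactor expansion or by noting that A is similar to its Jordan form J, which has the same characteristic polynomial as A) gives
  χ_A(x) = x^5 + 13*x^4 + 46*x^3 - 10*x^2 - 175*x + 125
which factors as (x - 1)^2*(x + 5)^3. The eigenvalues (with algebraic multiplicities) are λ = -5 with multiplicity 3, λ = 1 with multiplicity 2.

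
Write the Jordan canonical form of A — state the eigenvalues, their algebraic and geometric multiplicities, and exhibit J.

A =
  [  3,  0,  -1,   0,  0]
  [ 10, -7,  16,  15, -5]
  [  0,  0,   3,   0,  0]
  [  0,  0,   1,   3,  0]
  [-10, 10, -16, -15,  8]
J_1(-2) ⊕ J_2(3) ⊕ J_1(3) ⊕ J_1(3)

The characteristic polynomial is
  det(x·I − A) = x^5 - 10*x^4 + 30*x^3 - 135*x + 162 = (x - 3)^4*(x + 2)

Eigenvalues and multiplicities (the geometric multiplicity of λ is n − rank(A − λI), which equals the number of Jordan blocks for λ):
  λ = -2: algebraic multiplicity = 1, geometric multiplicity = 1
  λ = 3: algebraic multiplicity = 4, geometric multiplicity = 3

Determining the block sizes for each eigenvalue:
  λ = -2: one block (gm = 1), so the single block has size am = 1 → block sizes [1]
  λ = 3: 3 blocks summing to 4 forces exactly one block of size 2 and the rest size 1 → block sizes [2, 1, 1]

Assembling the blocks gives a Jordan form
J =
  [-2, 0, 0, 0, 0]
  [ 0, 3, 1, 0, 0]
  [ 0, 0, 3, 0, 0]
  [ 0, 0, 0, 3, 0]
  [ 0, 0, 0, 0, 3]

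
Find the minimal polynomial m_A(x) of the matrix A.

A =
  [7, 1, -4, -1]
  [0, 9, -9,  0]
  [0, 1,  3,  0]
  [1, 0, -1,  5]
x^2 - 12*x + 36

The characteristic polynomial is χ_A(x) = (x - 6)^4, so the eigenvalues are known. The minimal polynomial is
  m_A(x) = Π_λ (x − λ)^{k_λ}
where k_λ is the size of the *largest* Jordan block for λ (equivalently, the smallest k with (A − λI)^k v = 0 for every generalised eigenvector v of λ).

  λ = 6: largest Jordan block has size 2, contributing (x − 6)^2

So m_A(x) = (x - 6)^2 = x^2 - 12*x + 36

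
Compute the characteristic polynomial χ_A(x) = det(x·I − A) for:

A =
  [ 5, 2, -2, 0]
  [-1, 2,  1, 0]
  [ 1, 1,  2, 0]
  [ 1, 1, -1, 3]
x^4 - 12*x^3 + 54*x^2 - 108*x + 81

Expanding det(x·I − A) (e.g. by cofactor expansion or by noting that A is similar to its Jordan form J, which has the same characteristic polynomial as A) gives
  χ_A(x) = x^4 - 12*x^3 + 54*x^2 - 108*x + 81
which factors as (x - 3)^4. The eigenvalues (with algebraic multiplicities) are λ = 3 with multiplicity 4.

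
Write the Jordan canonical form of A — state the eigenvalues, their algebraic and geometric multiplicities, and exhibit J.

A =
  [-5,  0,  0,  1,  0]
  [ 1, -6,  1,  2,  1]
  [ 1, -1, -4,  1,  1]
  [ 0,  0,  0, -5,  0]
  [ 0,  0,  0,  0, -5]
J_2(-5) ⊕ J_2(-5) ⊕ J_1(-5)

The characteristic polynomial is
  det(x·I − A) = x^5 + 25*x^4 + 250*x^3 + 1250*x^2 + 3125*x + 3125 = (x + 5)^5

Eigenvalues and multiplicities (the geometric multiplicity of λ is n − rank(A − λI), which equals the number of Jordan blocks for λ):
  λ = -5: algebraic multiplicity = 5, geometric multiplicity = 3

Determining the block sizes for each eigenvalue:
  λ = -5: with am = 5 and gm = 3, the partition is not yet determined (e.g. several partitions of 5 into 3 parts exist). Let N = A − (-5)·I. Computing rank(N^1) = 2, rank(N^2) = 0; the number of blocks of size ≥ j is rank(N^{j−1}) − rank(N^j), giving [3, 2]. So we have 2 block(s) of size 2, 1 block(s) of size 1 → block sizes [2, 2, 1]

Assembling the blocks gives a Jordan form
J =
  [-5,  1,  0,  0,  0]
  [ 0, -5,  0,  0,  0]
  [ 0,  0, -5,  1,  0]
  [ 0,  0,  0, -5,  0]
  [ 0,  0,  0,  0, -5]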